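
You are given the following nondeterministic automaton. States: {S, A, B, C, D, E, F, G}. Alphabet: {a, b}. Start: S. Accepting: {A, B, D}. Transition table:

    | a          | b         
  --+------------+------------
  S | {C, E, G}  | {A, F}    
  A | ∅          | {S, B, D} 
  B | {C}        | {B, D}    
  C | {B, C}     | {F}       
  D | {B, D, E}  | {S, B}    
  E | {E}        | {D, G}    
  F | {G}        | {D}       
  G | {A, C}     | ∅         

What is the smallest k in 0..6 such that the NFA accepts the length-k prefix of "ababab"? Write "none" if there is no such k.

2

Start in {S}.
Read 'a': {S} → {C, E, G}.
Read 'b': {C, E, G} → {D, F, G}.
None of the earlier sets intersect F, but {D, F, G} does.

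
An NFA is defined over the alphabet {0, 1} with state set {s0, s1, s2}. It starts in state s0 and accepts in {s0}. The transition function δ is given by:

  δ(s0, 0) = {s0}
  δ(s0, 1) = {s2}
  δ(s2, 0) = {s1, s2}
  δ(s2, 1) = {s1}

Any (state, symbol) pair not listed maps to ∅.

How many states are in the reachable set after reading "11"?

1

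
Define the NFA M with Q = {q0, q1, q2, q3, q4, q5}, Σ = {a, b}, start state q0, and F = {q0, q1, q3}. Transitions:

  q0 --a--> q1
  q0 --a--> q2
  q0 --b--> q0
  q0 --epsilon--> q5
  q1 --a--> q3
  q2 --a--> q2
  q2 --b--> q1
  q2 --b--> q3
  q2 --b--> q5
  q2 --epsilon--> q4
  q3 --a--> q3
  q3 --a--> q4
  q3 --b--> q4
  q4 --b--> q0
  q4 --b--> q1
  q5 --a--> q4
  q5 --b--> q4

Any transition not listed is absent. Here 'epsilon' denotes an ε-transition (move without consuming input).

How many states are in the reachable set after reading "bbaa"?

3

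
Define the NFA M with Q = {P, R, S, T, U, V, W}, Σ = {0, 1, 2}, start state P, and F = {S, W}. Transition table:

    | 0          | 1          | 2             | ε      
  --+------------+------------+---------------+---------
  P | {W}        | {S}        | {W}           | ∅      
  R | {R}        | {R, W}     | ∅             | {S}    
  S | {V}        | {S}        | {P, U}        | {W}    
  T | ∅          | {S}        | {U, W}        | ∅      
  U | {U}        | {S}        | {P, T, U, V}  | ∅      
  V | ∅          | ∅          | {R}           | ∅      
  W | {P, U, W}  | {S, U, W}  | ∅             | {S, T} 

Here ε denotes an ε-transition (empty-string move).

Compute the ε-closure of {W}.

{S, T, W}

Begin with {W}.
ε-move W → S; add S.
ε-move W → T; add T.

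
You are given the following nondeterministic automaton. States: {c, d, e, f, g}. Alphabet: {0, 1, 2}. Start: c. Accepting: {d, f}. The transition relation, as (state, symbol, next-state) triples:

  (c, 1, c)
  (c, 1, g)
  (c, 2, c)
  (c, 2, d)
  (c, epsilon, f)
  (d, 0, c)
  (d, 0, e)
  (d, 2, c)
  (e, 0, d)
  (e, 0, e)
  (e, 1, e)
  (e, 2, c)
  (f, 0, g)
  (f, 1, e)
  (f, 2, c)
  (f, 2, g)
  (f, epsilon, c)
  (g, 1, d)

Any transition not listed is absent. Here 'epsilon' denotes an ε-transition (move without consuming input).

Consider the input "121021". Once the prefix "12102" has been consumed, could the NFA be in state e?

No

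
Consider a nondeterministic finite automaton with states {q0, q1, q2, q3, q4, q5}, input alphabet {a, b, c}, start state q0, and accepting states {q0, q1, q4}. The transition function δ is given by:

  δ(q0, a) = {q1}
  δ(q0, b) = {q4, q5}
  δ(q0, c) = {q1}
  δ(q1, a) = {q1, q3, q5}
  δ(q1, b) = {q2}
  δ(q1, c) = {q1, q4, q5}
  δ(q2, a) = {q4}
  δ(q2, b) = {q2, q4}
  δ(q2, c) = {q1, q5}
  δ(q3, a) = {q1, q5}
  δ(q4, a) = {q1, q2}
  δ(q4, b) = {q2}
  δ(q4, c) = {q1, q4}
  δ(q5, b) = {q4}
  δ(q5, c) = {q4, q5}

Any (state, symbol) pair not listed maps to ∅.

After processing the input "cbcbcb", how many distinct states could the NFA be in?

Start in {q0}.
Read 'c': q0→{q1}; now {q1}.
Read 'b': q1→{q2}; now {q2}.
Read 'c': q2→{q1, q5}; now {q1, q5}.
Read 'b': q1→{q2}, q5→{q4}; now {q2, q4}.
Read 'c': q2→{q1, q5}, q4→{q1, q4}; now {q1, q4, q5}.
Read 'b': q1→{q2}, q4→{q2}, q5→{q4}; now {q2, q4}.
That set has 2 states.

2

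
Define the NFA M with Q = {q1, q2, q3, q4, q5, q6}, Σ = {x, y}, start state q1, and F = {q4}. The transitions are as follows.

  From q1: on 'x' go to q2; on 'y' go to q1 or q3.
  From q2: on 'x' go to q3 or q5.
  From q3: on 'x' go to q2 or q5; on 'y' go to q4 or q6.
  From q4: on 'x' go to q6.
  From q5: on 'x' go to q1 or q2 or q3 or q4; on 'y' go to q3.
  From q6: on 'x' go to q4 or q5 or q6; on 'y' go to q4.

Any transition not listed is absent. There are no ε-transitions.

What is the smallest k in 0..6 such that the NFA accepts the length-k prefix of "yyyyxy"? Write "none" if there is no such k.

2

Start in {q1}.
Read 'y': q1→{q1, q3}; now {q1, q3}.
Read 'y': q1→{q1, q3}, q3→{q4, q6}; now {q1, q3, q4, q6}.
None of the earlier sets intersect F, but {q1, q3, q4, q6} does.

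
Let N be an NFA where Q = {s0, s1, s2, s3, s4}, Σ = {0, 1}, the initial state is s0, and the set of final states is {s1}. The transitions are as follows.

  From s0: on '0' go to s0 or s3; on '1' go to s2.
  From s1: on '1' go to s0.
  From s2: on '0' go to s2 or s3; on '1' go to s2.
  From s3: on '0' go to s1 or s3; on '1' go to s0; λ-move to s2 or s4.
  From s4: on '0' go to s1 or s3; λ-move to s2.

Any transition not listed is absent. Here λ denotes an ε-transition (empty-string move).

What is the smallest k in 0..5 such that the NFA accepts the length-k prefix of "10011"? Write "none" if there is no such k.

3

Start in {s0}.
Read '1': s0→{s2}; now {s2}.
Read '0': s2→{s2, s3}; union {s2, s3}; ε-closure = {s2, s3, s4}.
Read '0': s2→{s2, s3}, s3→{s1, s3}, s4→{s1, s3}; union {s1, s2, s3}; ε-closure = {s1, s2, s3, s4}.
None of the earlier sets intersect F, but {s1, s2, s3, s4} does.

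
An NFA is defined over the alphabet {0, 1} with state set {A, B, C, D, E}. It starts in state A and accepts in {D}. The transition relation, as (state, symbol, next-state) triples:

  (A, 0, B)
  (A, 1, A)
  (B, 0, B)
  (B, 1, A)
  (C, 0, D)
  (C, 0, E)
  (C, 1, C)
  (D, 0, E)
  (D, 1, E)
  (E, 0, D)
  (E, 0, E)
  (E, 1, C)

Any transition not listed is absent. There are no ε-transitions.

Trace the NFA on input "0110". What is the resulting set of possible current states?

Start in {A}.
Read '0': A→{B}; now {B}.
Read '1': B→{A}; now {A}.
Read '1': A→{A}; now {A}.
Read '0': A→{B}; now {B}.

{B}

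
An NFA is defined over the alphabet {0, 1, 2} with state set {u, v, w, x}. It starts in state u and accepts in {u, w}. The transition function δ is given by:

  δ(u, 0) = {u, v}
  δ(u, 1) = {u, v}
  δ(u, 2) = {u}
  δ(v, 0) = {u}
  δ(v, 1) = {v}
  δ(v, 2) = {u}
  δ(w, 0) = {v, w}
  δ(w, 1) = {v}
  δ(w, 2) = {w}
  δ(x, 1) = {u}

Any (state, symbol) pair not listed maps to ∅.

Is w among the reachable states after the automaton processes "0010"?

No

Start in {u}.
Read '0': {u} → {u, v}.
Read '0': {u, v} → {u, v}.
Read '1': {u, v} → {u, v}.
Read '0': {u, v} → {u, v}.
State w is not in {u, v}.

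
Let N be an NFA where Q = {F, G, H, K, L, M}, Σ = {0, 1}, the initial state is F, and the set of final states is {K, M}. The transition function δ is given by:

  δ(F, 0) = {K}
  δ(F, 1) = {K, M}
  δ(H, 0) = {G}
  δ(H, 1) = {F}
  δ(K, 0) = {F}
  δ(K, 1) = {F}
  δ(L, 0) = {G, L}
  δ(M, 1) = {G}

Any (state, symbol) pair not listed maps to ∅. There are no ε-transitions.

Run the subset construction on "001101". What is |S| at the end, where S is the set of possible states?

1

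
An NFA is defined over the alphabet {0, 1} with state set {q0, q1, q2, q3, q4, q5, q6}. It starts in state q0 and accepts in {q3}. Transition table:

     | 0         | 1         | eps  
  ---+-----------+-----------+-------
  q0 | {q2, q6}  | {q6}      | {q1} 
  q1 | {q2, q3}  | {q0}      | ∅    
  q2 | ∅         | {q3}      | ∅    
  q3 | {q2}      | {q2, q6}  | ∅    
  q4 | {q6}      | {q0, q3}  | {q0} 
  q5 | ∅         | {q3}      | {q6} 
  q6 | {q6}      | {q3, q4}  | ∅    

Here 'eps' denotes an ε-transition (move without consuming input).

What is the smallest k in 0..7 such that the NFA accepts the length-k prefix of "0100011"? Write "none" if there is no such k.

1

Start: ε-closure({q0}) = {q0, q1}.
Read '0': q0→{q2, q6}, q1→{q2, q3}; now {q2, q3, q6}.
None of the earlier sets intersect F, but {q2, q3, q6} does.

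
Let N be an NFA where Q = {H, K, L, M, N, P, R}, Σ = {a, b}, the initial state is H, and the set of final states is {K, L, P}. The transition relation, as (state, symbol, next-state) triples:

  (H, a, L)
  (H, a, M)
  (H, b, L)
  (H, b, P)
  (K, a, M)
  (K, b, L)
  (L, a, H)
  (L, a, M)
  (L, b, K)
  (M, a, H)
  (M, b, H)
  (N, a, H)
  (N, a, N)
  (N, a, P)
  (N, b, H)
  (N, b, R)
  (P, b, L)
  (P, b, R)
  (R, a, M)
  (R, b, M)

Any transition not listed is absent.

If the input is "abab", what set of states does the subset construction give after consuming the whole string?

Start in {H}.
Read 'a': {H} → {L, M}.
Read 'b': {L, M} → {H, K}.
Read 'a': {H, K} → {L, M}.
Read 'b': {L, M} → {H, K}.

{H, K}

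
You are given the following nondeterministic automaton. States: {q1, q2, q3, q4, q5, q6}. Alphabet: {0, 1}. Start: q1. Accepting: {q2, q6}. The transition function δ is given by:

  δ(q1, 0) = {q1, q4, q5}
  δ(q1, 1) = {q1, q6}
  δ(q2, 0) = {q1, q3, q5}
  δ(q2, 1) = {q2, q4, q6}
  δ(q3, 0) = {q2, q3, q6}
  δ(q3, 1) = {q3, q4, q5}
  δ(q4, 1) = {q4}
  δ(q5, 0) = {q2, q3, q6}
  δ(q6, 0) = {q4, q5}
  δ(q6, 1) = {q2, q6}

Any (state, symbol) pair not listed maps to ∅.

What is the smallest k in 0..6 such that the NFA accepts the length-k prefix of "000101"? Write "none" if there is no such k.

Start in {q1}.
Read '0': q1→{q1, q4, q5}; now {q1, q4, q5}.
Read '0': q1→{q1, q4, q5}, q4→∅, q5→{q2, q3, q6}; now {q1, q2, q3, q4, q5, q6}.
None of the earlier sets intersect F, but {q1, q2, q3, q4, q5, q6} does.

2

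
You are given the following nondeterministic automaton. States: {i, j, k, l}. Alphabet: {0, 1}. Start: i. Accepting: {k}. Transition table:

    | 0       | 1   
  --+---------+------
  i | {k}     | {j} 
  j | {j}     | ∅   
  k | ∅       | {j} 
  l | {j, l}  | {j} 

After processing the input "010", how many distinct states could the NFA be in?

1

Start in {i}.
Read '0': {i} → {k}.
Read '1': {k} → {j}.
Read '0': {j} → {j}.
That set has 1 state.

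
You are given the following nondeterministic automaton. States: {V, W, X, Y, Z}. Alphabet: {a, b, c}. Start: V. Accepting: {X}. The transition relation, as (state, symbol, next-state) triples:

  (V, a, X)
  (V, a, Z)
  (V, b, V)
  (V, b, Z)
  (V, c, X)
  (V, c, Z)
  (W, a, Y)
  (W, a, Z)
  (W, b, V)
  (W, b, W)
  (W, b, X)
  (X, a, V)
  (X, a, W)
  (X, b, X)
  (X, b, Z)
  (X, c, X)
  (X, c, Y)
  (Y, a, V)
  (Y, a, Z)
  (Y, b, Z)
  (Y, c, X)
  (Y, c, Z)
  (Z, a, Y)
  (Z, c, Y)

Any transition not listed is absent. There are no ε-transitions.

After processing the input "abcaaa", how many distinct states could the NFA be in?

4

Start in {V}.
Read 'a': V→{X, Z}; now {X, Z}.
Read 'b': X→{X, Z}, Z→∅; now {X, Z}.
Read 'c': X→{X, Y}, Z→{Y}; now {X, Y}.
Read 'a': X→{V, W}, Y→{V, Z}; now {V, W, Z}.
Read 'a': V→{X, Z}, W→{Y, Z}, Z→{Y}; now {X, Y, Z}.
Read 'a': X→{V, W}, Y→{V, Z}, Z→{Y}; now {V, W, Y, Z}.
That set has 4 states.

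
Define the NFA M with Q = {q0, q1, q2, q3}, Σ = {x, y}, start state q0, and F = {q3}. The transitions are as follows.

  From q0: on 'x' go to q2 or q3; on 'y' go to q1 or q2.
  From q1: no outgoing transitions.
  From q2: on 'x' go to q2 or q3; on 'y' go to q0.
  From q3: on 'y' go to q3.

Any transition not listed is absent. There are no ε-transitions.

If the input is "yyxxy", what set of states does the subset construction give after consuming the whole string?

{q0, q3}

Start in {q0}.
Read 'y': q0→{q1, q2}; now {q1, q2}.
Read 'y': q1→∅, q2→{q0}; now {q0}.
Read 'x': q0→{q2, q3}; now {q2, q3}.
Read 'x': q2→{q2, q3}, q3→∅; now {q2, q3}.
Read 'y': q2→{q0}, q3→{q3}; now {q0, q3}.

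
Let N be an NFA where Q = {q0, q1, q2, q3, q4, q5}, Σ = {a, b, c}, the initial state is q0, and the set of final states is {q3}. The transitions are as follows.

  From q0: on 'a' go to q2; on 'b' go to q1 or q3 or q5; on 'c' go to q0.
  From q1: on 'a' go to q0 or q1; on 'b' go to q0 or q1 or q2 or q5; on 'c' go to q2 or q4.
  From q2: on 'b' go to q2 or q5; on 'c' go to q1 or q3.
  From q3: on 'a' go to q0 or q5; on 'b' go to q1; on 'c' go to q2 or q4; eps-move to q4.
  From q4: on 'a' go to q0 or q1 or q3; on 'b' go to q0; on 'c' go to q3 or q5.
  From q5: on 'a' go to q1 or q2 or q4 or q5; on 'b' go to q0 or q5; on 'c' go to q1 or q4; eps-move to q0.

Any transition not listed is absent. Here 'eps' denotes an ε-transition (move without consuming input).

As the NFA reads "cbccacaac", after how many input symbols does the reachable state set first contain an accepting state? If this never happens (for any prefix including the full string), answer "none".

2

Start in {q0}.
Read 'c': {q0} → {q0}.
Read 'b': {q0} → {q0, q1, q3, q4, q5}.
None of the earlier sets intersect F, but {q0, q1, q3, q4, q5} does.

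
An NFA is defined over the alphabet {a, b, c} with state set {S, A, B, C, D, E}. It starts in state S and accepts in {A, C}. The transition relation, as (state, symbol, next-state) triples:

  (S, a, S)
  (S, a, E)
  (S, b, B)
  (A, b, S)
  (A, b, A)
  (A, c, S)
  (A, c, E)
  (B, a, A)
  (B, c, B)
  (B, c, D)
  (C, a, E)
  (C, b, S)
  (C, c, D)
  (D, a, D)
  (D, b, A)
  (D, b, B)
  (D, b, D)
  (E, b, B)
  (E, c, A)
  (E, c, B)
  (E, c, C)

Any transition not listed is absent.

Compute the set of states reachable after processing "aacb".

{S, A}

Start in {S}.
Read 'a': S→{S, E}; now {S, E}.
Read 'a': S→{S, E}, E→∅; now {S, E}.
Read 'c': S→∅, E→{A, B, C}; now {A, B, C}.
Read 'b': A→{S, A}, B→∅, C→{S}; now {S, A}.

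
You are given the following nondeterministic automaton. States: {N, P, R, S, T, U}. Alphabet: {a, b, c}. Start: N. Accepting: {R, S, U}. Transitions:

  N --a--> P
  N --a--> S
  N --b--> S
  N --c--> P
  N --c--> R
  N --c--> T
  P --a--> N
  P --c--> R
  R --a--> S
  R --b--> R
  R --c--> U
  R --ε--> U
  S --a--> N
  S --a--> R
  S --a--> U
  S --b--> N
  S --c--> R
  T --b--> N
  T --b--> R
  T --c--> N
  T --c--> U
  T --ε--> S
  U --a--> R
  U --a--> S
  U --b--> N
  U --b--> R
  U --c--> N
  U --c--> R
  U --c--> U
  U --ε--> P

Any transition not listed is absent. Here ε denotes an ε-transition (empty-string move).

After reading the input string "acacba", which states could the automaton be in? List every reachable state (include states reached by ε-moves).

Start in {N}.
Read 'a': N→{P, S}; now {P, S}.
Read 'c': P→{R}, S→{R}; union {R}; ε-closure = {P, R, U}.
Read 'a': P→{N}, R→{S}, U→{R, S}; union {N, R, S}; ε-closure = {N, P, R, S, U}.
Read 'c': N→{P, R, T}, P→{R}, R→{U}, S→{R}, U→{N, R, U}; union {N, P, R, T, U}; ε-closure = {N, P, R, S, T, U}.
Read 'b': N→{S}, P→∅, R→{R}, S→{N}, T→{N, R}, U→{N, R}; union {N, R, S}; ε-closure = {N, P, R, S, U}.
Read 'a': N→{P, S}, P→{N}, R→{S}, S→{N, R, U}, U→{R, S}; now {N, P, R, S, U}.

{N, P, R, S, U}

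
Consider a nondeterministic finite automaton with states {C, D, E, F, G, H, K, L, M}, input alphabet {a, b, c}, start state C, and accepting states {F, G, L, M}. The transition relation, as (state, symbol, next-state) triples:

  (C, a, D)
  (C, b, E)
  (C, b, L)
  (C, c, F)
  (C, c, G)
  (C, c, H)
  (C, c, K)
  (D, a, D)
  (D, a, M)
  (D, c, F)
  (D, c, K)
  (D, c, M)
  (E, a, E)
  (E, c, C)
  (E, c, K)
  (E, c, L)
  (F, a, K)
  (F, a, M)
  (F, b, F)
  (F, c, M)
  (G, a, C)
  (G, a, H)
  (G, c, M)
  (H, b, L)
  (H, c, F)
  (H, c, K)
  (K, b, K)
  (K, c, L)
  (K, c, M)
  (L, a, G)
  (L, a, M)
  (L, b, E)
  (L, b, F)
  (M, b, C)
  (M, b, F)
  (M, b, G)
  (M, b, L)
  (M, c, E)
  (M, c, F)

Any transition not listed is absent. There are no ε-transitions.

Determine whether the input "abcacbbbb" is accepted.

No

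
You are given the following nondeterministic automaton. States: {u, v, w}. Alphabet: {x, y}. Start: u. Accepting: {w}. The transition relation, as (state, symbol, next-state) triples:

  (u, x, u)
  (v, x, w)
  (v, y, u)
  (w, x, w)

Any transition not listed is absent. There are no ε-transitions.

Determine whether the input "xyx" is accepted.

No

Start in {u}.
Read 'x': {u} → {u}.
Read 'y': {u} → ∅.
The set is empty and remains empty for the remaining 1 symbol.
The final set ∅ contains no accepting state.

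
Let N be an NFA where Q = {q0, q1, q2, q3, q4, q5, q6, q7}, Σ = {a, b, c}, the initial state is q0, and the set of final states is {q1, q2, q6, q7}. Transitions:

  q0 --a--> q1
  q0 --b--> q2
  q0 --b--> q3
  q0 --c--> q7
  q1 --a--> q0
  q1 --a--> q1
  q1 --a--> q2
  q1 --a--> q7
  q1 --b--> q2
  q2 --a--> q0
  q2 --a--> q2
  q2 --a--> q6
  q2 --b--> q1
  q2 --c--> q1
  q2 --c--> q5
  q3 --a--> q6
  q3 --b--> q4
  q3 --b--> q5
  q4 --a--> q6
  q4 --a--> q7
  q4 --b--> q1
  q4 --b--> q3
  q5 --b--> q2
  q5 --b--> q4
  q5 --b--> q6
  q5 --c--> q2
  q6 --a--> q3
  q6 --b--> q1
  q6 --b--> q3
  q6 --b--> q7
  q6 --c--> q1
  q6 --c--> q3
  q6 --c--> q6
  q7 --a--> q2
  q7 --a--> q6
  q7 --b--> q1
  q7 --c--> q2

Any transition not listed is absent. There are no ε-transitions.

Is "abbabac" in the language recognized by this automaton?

Start in {q0}.
Read 'a': {q0} → {q1}.
Read 'b': {q1} → {q2}.
Read 'b': {q2} → {q1}.
Read 'a': {q1} → {q0, q1, q2, q7}.
Read 'b': {q0, q1, q2, q7} → {q1, q2, q3}.
Read 'a': {q1, q2, q3} → {q0, q1, q2, q6, q7}.
Read 'c': {q0, q1, q2, q6, q7} → {q1, q2, q3, q5, q6, q7}.
The final set {q1, q2, q3, q5, q6, q7} contains the accepting states q1, q2, q6, q7.

Yes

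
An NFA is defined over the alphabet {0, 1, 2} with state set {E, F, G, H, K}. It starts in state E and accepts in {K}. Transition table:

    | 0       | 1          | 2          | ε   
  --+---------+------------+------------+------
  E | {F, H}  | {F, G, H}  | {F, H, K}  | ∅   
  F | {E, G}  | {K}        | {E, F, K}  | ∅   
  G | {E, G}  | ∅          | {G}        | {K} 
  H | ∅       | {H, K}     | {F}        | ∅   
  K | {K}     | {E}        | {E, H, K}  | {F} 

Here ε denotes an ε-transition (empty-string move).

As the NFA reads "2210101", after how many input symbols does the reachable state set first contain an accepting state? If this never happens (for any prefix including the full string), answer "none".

1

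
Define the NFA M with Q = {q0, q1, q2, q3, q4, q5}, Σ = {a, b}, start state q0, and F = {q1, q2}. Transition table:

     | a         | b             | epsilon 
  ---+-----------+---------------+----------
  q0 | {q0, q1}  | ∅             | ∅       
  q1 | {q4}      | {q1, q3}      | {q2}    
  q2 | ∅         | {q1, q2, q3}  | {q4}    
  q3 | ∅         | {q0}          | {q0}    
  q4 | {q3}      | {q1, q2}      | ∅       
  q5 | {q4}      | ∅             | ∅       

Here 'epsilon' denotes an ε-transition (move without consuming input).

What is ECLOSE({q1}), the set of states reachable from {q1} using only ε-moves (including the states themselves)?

Begin with {q1}.
ε-move q1 → q2; add q2.
ε-move q2 → q4; add q4.

{q1, q2, q4}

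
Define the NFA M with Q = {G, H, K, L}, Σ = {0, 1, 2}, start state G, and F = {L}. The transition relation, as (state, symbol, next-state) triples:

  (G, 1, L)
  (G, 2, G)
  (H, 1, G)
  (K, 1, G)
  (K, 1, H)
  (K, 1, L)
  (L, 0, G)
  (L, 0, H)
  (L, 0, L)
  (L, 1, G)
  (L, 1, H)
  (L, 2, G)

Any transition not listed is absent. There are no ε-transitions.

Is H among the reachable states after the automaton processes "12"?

No

Start in {G}.
Read '1': G→{L}; now {L}.
Read '2': L→{G}; now {G}.
State H is not in {G}.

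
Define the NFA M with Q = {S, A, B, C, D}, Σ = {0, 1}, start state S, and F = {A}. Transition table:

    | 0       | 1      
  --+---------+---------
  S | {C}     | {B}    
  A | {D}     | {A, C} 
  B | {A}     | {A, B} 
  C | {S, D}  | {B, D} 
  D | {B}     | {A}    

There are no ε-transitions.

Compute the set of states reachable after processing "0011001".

Start in {S}.
Read '0': {S} → {C}.
Read '0': {C} → {S, D}.
Read '1': {S, D} → {A, B}.
Read '1': {A, B} → {A, B, C}.
Read '0': {A, B, C} → {S, A, D}.
Read '0': {S, A, D} → {B, C, D}.
Read '1': {B, C, D} → {A, B, D}.

{A, B, D}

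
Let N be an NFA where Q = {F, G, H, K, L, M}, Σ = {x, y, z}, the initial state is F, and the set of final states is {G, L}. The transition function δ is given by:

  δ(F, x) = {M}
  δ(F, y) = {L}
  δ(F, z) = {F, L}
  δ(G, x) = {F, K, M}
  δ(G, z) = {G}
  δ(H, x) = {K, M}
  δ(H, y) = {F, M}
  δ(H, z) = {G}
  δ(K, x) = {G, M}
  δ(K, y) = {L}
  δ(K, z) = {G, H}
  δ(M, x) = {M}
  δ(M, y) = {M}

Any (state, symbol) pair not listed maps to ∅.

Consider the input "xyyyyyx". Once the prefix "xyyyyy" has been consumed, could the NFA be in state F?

No

Start in {F}.
Read 'x': F→{M}; now {M}.
Read 'y': M→{M}; now {M}.
Read 'y': M→{M}; now {M}.
Read 'y': M→{M}; now {M}.
Read 'y': M→{M}; now {M}.
Read 'y': M→{M}; now {M}.
State F is not in {M}.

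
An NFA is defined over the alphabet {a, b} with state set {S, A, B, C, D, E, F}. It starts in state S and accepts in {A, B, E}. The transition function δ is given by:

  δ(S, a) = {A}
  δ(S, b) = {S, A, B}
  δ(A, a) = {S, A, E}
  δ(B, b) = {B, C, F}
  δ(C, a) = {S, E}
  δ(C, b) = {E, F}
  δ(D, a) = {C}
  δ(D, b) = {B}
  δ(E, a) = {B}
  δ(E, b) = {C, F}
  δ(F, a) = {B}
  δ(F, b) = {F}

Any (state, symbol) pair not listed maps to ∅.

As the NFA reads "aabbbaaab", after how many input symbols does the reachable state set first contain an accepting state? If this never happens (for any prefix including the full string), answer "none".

1

Start in {S}.
Read 'a': S→{A}; now {A}.
None of the earlier sets intersect F, but {A} does.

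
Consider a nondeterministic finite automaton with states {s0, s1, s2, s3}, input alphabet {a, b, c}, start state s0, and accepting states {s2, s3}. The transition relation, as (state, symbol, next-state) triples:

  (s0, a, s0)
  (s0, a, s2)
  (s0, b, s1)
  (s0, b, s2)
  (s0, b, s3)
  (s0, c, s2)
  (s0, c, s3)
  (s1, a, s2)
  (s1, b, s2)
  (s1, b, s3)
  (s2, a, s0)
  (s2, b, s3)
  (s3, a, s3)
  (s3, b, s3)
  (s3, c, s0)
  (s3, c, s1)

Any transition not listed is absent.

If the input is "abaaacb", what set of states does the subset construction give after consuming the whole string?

{s1, s2, s3}

Start in {s0}.
Read 'a': {s0} → {s0, s2}.
Read 'b': {s0, s2} → {s1, s2, s3}.
Read 'a': {s1, s2, s3} → {s0, s2, s3}.
Read 'a': {s0, s2, s3} → {s0, s2, s3}.
Read 'a': {s0, s2, s3} → {s0, s2, s3}.
Read 'c': {s0, s2, s3} → {s0, s1, s2, s3}.
Read 'b': {s0, s1, s2, s3} → {s1, s2, s3}.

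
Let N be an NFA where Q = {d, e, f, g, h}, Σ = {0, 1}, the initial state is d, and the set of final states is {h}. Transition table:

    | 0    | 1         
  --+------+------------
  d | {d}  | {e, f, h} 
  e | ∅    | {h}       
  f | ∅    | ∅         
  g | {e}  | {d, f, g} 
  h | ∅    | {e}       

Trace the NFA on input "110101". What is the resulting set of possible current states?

∅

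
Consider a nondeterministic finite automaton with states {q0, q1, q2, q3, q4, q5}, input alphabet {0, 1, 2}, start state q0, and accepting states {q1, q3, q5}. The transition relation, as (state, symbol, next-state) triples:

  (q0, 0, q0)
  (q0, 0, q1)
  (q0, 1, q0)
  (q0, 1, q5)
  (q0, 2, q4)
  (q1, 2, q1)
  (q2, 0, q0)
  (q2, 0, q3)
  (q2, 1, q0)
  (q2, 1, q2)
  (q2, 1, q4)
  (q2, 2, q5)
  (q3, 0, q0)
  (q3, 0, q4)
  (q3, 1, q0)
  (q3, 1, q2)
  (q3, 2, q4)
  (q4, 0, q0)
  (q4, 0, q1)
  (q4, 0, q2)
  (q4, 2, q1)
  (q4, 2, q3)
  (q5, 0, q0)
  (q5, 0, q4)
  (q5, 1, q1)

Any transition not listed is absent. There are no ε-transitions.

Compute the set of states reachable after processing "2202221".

{q0, q2}

Start in {q0}.
Read '2': q0→{q4}; now {q4}.
Read '2': q4→{q1, q3}; now {q1, q3}.
Read '0': q1→∅, q3→{q0, q4}; now {q0, q4}.
Read '2': q0→{q4}, q4→{q1, q3}; now {q1, q3, q4}.
Read '2': q1→{q1}, q3→{q4}, q4→{q1, q3}; now {q1, q3, q4}.
Read '2': q1→{q1}, q3→{q4}, q4→{q1, q3}; now {q1, q3, q4}.
Read '1': q1→∅, q3→{q0, q2}, q4→∅; now {q0, q2}.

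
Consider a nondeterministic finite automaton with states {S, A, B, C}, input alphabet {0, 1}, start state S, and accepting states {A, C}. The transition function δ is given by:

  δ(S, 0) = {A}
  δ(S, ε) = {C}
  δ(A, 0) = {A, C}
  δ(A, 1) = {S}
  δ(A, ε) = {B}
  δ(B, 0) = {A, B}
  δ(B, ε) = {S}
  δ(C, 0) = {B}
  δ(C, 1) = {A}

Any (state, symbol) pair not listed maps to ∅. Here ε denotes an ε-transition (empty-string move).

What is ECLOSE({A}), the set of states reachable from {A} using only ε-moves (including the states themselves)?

Begin with {A}.
ε-move A → B; add B.
ε-move B → S; add S.
ε-move S → C; add C.

{S, A, B, C}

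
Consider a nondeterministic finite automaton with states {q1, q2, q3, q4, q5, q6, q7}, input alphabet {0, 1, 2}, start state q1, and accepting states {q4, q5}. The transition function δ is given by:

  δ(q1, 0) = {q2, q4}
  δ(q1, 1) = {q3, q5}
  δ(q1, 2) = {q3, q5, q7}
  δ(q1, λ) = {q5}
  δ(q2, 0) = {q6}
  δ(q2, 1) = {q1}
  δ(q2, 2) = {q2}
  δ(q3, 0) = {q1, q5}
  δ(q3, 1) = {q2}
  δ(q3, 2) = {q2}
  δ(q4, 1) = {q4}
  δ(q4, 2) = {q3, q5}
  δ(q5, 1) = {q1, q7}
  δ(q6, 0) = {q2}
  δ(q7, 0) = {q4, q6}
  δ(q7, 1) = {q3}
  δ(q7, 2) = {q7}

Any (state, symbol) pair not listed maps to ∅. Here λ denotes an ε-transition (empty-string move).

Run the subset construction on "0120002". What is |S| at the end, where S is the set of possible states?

Start: ε-closure({q1}) = {q1, q5}.
Read '0': q1→{q2, q4}, q5→∅; now {q2, q4}.
Read '1': q2→{q1}, q4→{q4}; union {q1, q4}; ε-closure = {q1, q4, q5}.
Read '2': q1→{q3, q5, q7}, q4→{q3, q5}, q5→∅; now {q3, q5, q7}.
Read '0': q3→{q1, q5}, q5→∅, q7→{q4, q6}; now {q1, q4, q5, q6}.
Read '0': q1→{q2, q4}, q4→∅, q5→∅, q6→{q2}; now {q2, q4}.
Read '0': q2→{q6}, q4→∅; now {q6}.
Read '2': q6→∅; now ∅.
That set has 0 states.

0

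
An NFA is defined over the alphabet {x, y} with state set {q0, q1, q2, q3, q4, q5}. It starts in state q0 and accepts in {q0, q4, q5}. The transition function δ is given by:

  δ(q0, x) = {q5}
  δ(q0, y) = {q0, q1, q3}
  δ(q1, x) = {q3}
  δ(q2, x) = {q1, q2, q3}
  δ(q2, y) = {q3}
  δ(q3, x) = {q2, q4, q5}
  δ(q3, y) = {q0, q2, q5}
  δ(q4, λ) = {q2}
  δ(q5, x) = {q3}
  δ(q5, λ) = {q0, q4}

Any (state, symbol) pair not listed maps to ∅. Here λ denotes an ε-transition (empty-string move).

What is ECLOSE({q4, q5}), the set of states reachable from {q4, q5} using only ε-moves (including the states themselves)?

Begin with {q4, q5}.
ε-move q4 → q2; add q2.
ε-move q5 → q0; add q0.

{q0, q2, q4, q5}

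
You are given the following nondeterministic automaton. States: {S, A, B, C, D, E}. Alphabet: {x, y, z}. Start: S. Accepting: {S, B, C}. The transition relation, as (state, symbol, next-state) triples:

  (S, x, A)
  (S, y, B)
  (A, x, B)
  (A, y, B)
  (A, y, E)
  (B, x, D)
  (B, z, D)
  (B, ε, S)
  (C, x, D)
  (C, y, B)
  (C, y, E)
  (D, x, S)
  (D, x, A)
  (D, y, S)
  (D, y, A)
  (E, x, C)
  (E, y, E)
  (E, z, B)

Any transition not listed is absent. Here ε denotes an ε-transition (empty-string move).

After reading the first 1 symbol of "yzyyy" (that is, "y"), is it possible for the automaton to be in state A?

No

Start in {S}.
Read 'y': {S} → {S, B}.
State A is not in {S, B}.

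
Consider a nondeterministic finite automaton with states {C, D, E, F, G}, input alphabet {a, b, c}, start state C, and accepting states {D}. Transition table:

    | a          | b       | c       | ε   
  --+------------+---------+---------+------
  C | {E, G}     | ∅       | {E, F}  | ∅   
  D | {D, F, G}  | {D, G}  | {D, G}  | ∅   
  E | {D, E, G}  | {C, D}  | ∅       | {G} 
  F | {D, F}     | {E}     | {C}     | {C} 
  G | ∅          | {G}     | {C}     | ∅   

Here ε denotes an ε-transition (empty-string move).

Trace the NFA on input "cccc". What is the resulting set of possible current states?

Start in {C}.
Read 'c': {C} → {C, E, F, G}.
Read 'c': {C, E, F, G} → {C, E, F, G}.
Read 'c': {C, E, F, G} → {C, E, F, G}.
Read 'c': {C, E, F, G} → {C, E, F, G}.

{C, E, F, G}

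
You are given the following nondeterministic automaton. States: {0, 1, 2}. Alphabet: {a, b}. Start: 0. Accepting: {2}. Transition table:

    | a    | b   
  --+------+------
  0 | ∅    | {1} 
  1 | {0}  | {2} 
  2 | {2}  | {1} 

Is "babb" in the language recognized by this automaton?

Start in {0}.
Read 'b': {0} → {1}.
Read 'a': {1} → {0}.
Read 'b': {0} → {1}.
Read 'b': {1} → {2}.
The final set {2} contains the accepting state 2.

Yes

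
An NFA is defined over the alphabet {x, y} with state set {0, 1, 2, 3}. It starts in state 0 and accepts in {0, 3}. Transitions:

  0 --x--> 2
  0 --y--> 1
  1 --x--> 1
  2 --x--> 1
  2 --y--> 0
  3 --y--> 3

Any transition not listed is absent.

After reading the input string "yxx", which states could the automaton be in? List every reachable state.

{1}

Start in {0}.
Read 'y': 0→{1}; now {1}.
Read 'x': 1→{1}; now {1}.
Read 'x': 1→{1}; now {1}.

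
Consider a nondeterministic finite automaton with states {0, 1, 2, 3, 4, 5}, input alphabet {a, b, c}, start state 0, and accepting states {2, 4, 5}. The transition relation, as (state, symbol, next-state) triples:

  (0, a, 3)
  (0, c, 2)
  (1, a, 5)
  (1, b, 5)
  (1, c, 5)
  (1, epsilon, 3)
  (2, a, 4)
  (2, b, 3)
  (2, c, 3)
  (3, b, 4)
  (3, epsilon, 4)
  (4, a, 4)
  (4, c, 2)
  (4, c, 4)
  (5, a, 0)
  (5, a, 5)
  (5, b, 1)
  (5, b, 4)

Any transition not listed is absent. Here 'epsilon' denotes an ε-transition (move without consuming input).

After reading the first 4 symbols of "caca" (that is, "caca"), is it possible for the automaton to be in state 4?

Start in {0}.
Read 'c': {0} → {2}.
Read 'a': {2} → {4}.
Read 'c': {4} → {2, 4}.
Read 'a': {2, 4} → {4}.
State 4 is in {4}.

Yes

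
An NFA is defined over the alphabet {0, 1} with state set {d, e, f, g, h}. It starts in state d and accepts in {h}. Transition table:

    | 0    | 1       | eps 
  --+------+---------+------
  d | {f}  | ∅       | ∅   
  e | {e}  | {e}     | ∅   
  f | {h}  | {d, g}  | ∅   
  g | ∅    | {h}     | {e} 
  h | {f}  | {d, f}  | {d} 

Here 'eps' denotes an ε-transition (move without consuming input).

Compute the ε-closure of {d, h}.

Begin with {d, h}.
No ε-moves leave this set, so the closure equals the set itself.

{d, h}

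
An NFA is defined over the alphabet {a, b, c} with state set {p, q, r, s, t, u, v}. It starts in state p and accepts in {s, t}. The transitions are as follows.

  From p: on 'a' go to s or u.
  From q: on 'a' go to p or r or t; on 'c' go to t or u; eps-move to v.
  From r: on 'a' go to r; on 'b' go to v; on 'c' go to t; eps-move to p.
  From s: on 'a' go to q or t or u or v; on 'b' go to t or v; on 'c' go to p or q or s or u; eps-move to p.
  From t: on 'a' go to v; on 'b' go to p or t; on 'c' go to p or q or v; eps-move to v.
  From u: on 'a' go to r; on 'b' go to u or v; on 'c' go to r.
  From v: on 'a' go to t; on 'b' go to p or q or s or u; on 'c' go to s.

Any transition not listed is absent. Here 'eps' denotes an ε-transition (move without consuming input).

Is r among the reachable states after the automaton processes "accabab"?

No

Start in {p}.
Read 'a': {p} → {p, s, u}.
Read 'c': {p, s, u} → {p, q, r, s, u, v}.
Read 'c': {p, q, r, s, u, v} → {p, q, r, s, t, u, v}.
Read 'a': {p, q, r, s, t, u, v} → {p, q, r, s, t, u, v}.
Read 'b': {p, q, r, s, t, u, v} → {p, q, s, t, u, v}.
Read 'a': {p, q, s, t, u, v} → {p, q, r, s, t, u, v}.
Read 'b': {p, q, r, s, t, u, v} → {p, q, s, t, u, v}.
State r is not in {p, q, s, t, u, v}.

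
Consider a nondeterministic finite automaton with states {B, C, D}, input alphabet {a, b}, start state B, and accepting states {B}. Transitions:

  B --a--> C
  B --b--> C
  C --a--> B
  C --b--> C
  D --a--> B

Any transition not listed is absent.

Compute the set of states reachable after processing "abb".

{C}

Start in {B}.
Read 'a': {B} → {C}.
Read 'b': {C} → {C}.
Read 'b': {C} → {C}.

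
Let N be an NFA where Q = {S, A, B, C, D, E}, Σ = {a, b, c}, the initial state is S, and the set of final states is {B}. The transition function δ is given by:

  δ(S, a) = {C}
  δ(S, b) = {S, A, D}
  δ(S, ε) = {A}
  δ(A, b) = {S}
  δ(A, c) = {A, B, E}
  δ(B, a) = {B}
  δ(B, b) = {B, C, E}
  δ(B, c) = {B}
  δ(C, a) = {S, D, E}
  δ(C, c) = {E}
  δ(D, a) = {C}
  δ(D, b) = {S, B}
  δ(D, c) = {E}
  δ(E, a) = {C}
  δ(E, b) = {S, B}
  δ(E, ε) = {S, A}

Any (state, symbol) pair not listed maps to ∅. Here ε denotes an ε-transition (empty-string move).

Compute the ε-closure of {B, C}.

Begin with {B, C}.
No ε-moves leave this set, so the closure equals the set itself.

{B, C}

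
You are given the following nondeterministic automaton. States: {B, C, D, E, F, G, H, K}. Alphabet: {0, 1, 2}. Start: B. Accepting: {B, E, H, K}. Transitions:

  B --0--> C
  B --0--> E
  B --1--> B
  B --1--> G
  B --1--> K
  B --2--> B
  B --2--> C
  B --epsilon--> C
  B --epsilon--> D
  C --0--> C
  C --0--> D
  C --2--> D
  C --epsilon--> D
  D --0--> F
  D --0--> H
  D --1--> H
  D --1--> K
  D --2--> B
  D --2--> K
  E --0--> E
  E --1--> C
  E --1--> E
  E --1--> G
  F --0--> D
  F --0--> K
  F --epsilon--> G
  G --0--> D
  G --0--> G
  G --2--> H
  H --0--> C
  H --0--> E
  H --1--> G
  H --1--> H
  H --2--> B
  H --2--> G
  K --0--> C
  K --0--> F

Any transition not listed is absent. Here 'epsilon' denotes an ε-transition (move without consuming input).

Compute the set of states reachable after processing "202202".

{B, C, D, G, H, K}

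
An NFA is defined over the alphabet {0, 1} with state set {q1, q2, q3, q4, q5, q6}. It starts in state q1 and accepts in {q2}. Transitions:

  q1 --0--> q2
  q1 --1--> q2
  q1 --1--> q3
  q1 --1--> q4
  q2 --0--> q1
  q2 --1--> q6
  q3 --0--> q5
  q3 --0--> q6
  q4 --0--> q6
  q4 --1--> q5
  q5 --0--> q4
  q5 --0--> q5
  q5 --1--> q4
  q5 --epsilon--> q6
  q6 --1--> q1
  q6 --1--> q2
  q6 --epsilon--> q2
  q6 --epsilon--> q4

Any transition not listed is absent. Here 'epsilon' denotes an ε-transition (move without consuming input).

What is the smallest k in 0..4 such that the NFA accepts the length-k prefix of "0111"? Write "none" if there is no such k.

1

Start in {q1}.
Read '0': q1→{q2}; now {q2}.
None of the earlier sets intersect F, but {q2} does.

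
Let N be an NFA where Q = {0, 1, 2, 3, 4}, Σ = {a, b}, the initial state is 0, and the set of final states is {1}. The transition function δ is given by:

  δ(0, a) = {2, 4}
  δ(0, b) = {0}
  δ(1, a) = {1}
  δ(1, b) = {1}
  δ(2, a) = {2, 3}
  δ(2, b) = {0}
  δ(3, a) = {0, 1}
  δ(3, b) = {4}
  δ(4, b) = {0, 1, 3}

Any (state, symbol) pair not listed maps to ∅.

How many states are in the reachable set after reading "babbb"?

3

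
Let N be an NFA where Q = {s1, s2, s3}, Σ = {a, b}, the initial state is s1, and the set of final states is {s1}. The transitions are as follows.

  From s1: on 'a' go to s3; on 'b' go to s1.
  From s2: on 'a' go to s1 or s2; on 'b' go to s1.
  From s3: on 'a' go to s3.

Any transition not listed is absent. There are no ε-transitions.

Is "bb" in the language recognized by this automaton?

Yes

Start in {s1}.
Read 'b': s1→{s1}; now {s1}.
Read 'b': s1→{s1}; now {s1}.
The final set {s1} contains the accepting state s1.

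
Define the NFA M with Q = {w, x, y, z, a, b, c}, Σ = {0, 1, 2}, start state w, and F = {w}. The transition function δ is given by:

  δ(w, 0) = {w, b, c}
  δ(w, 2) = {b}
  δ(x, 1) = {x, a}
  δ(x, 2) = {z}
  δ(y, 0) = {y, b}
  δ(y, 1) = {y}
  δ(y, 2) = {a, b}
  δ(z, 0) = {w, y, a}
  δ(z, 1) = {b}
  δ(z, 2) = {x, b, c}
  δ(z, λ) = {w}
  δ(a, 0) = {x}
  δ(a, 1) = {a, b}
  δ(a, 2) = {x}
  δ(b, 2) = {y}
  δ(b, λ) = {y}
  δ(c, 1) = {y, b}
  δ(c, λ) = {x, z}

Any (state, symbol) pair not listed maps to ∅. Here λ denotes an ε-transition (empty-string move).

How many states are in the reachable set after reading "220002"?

Start in {w}.
Read '2': w→{b}; union {b}; ε-closure = {y, b}.
Read '2': y→{a, b}, b→{y}; now {y, a, b}.
Read '0': y→{y, b}, a→{x}, b→∅; now {x, y, b}.
Read '0': x→∅, y→{y, b}, b→∅; now {y, b}.
Read '0': y→{y, b}, b→∅; now {y, b}.
Read '2': y→{a, b}, b→{y}; now {y, a, b}.
That set has 3 states.

3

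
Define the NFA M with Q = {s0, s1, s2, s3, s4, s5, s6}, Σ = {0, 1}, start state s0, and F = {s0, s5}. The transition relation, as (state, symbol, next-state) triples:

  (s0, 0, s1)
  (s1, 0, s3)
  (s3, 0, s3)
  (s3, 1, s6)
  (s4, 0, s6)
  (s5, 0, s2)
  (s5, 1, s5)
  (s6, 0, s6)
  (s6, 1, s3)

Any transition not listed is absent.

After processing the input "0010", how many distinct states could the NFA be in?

Start in {s0}.
Read '0': {s0} → {s1}.
Read '0': {s1} → {s3}.
Read '1': {s3} → {s6}.
Read '0': {s6} → {s6}.
That set has 1 state.

1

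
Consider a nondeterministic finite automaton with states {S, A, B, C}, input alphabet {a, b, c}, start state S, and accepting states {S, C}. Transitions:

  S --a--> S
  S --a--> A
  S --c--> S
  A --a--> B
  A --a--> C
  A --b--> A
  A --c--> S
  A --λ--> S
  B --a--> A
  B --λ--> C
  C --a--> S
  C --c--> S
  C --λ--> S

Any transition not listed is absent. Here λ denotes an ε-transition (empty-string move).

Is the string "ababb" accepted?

Yes

Start in {S}.
Read 'a': S→{S, A}; now {S, A}.
Read 'b': S→∅, A→{A}; union {A}; ε-closure = {S, A}.
Read 'a': S→{S, A}, A→{B, C}; now {S, A, B, C}.
Read 'b': S→∅, A→{A}, B→∅, C→∅; union {A}; ε-closure = {S, A}.
Read 'b': S→∅, A→{A}; union {A}; ε-closure = {S, A}.
The final set {S, A} contains the accepting state S.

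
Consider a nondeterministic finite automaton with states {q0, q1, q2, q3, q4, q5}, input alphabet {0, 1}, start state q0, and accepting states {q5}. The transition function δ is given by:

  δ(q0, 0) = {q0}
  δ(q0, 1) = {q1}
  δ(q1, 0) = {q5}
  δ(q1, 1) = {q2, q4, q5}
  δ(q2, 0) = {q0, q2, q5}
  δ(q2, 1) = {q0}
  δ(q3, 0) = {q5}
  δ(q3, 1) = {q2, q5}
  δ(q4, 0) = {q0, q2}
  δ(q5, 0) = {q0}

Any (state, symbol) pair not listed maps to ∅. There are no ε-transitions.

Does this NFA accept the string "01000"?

Start in {q0}.
Read '0': q0→{q0}; now {q0}.
Read '1': q0→{q1}; now {q1}.
Read '0': q1→{q5}; now {q5}.
Read '0': q5→{q0}; now {q0}.
Read '0': q0→{q0}; now {q0}.
The final set {q0} contains no accepting state.

No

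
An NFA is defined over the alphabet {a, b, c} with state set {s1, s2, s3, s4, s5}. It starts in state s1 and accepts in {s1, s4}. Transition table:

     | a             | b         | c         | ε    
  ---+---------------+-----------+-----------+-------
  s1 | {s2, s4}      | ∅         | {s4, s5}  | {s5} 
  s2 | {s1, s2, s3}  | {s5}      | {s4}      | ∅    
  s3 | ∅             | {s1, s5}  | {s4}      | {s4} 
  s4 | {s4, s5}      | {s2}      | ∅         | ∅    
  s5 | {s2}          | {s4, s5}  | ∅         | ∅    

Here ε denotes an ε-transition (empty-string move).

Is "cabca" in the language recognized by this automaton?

Yes

Start: ε-closure({s1}) = {s1, s5}.
Read 'c': s1→{s4, s5}, s5→∅; now {s4, s5}.
Read 'a': s4→{s4, s5}, s5→{s2}; now {s2, s4, s5}.
Read 'b': s2→{s5}, s4→{s2}, s5→{s4, s5}; now {s2, s4, s5}.
Read 'c': s2→{s4}, s4→∅, s5→∅; now {s4}.
Read 'a': s4→{s4, s5}; now {s4, s5}.
The final set {s4, s5} contains the accepting state s4.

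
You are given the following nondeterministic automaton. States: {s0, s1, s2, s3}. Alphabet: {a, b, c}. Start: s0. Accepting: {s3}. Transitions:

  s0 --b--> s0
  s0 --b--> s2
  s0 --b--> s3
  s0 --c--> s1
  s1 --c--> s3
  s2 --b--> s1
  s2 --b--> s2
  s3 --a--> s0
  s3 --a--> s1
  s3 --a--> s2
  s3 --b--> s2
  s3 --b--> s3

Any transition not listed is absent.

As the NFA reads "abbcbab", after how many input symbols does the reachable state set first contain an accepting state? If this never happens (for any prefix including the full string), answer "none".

none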